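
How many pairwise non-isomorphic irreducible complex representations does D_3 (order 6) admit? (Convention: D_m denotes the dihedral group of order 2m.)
3

Reasoning: The number of irreducible complex representations of a finite group equals its number of conjugacy classes. D_3 has 3 conjugacy classes ((n+3)/2 for n odd), so D_3 (order 6) has exactly 3 irreducible complex representations.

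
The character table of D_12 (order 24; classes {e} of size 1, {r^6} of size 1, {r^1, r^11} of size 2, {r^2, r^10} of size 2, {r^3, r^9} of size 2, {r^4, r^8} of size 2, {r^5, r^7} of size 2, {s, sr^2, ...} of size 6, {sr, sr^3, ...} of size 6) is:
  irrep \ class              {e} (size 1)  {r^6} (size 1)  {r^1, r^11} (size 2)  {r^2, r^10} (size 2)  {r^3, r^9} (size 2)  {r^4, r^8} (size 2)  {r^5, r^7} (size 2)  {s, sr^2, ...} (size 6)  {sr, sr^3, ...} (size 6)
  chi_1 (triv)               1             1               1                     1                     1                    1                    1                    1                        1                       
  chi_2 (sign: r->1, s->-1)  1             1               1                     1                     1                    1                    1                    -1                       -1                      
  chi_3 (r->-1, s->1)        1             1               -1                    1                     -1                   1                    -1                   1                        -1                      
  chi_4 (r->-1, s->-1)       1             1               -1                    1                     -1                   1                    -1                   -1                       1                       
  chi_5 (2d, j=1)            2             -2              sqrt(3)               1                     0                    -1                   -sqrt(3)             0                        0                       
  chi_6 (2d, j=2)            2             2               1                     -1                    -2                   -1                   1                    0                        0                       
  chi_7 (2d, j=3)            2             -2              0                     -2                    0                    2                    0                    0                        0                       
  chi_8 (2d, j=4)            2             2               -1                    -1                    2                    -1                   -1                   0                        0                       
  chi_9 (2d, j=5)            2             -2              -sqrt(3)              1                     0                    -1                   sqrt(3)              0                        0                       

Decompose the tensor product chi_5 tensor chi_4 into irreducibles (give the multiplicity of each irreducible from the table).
chi_5 tensor chi_4 = chi_9 (all other irreducibles have multiplicity 0).

Explanation: The character of a tensor product is the pointwise product (chi_5 * chi_4)(C) = chi_5(C) * chi_4(C):
  {e}: (2)*(1), {r^6}: (-2)*(1), {r^1, r^11}: (sqrt(3))*(-1), {r^2, r^10}: (1)*(1), {r^3, r^9}: (0)*(-1), {r^4, r^8}: (-1)*(1), {r^5, r^7}: (-sqrt(3))*(-1), {s, sr^2, ...}: (0)*(-1), {sr, sr^3, ...}: (0)*(1)
so (chi_5 * chi_4) takes values
  {e} -> 2, {r^6} -> -2, {r^1, r^11} -> -sqrt(3), {r^2, r^10} -> 1, {r^3, r^9} -> 0, {r^4, r^8} -> -1, {r^5, r^7} -> sqrt(3), {s, sr^2, ...} -> 0, {sr, sr^3, ...} -> 0.
Now take the inner product of this character with each irreducible chi from the table, <chi_5*chi_4, chi> = (1/24) sum_C |C| (chi_5*chi_4)(C) conj(chi(C)):
  <chi_5*chi_4, chi_1> = (1/24)[1*(2)*conj(1) + 1*(-2)*conj(1) + 2*(-sqrt(3))*conj(1) + 2*(1)*conj(1) + 2*(0)*conj(1) + 2*(-1)*conj(1) + 2*(sqrt(3))*conj(1) + 6*(0)*conj(1) + 6*(0)*conj(1)]
      = (1/24)[(2) + (-2) + (-2*sqrt(3)) + (2) + (0) + (-2) + (2*sqrt(3)) + (0) + (0)] = 0/24 = 0
  <chi_5*chi_4, chi_2> = (1/24)[1*(2)*conj(1) + 1*(-2)*conj(1) + 2*(-sqrt(3))*conj(1) + 2*(1)*conj(1) + 2*(0)*conj(1) + 2*(-1)*conj(1) + 2*(sqrt(3))*conj(1) + 6*(0)*conj(-1) + 6*(0)*conj(-1)]
      = (1/24)[(2) + (-2) + (-2*sqrt(3)) + (2) + (0) + (-2) + (2*sqrt(3)) + (0) + (0)] = 0/24 = 0
  <chi_5*chi_4, chi_3> = (1/24)[1*(2)*conj(1) + 1*(-2)*conj(1) + 2*(-sqrt(3))*conj(-1) + 2*(1)*conj(1) + 2*(0)*conj(-1) + 2*(-1)*conj(1) + 2*(sqrt(3))*conj(-1) + 6*(0)*conj(1) + 6*(0)*conj(-1)]
      = (1/24)[(2) + (-2) + (2*sqrt(3)) + (2) + (0) + (-2) + (-2*sqrt(3)) + (0) + (0)] = 0/24 = 0
  <chi_5*chi_4, chi_4> = (1/24)[1*(2)*conj(1) + 1*(-2)*conj(1) + 2*(-sqrt(3))*conj(-1) + 2*(1)*conj(1) + 2*(0)*conj(-1) + 2*(-1)*conj(1) + 2*(sqrt(3))*conj(-1) + 6*(0)*conj(-1) + 6*(0)*conj(1)]
      = (1/24)[(2) + (-2) + (2*sqrt(3)) + (2) + (0) + (-2) + (-2*sqrt(3)) + (0) + (0)] = 0/24 = 0
  <chi_5*chi_4, chi_5> = (1/24)[1*(2)*conj(2) + 1*(-2)*conj(-2) + 2*(-sqrt(3))*conj(sqrt(3)) + 2*(1)*conj(1) + 2*(0)*conj(0) + 2*(-1)*conj(-1) + 2*(sqrt(3))*conj(-sqrt(3)) + 6*(0)*conj(0) + 6*(0)*conj(0)]
      = (1/24)[(4) + (4) + (-6) + (2) + (0) + (2) + (-6) + (0) + (0)] = 0/24 = 0
  <chi_5*chi_4, chi_6> = (1/24)[1*(2)*conj(2) + 1*(-2)*conj(2) + 2*(-sqrt(3))*conj(1) + 2*(1)*conj(-1) + 2*(0)*conj(-2) + 2*(-1)*conj(-1) + 2*(sqrt(3))*conj(1) + 6*(0)*conj(0) + 6*(0)*conj(0)]
      = (1/24)[(4) + (-4) + (-2*sqrt(3)) + (-2) + (0) + (2) + (2*sqrt(3)) + (0) + (0)] = 0/24 = 0
  <chi_5*chi_4, chi_7> = (1/24)[1*(2)*conj(2) + 1*(-2)*conj(-2) + 2*(-sqrt(3))*conj(0) + 2*(1)*conj(-2) + 2*(0)*conj(0) + 2*(-1)*conj(2) + 2*(sqrt(3))*conj(0) + 6*(0)*conj(0) + 6*(0)*conj(0)]
      = (1/24)[(4) + (4) + (0) + (-4) + (0) + (-4) + (0) + (0) + (0)] = 0/24 = 0
  <chi_5*chi_4, chi_8> = (1/24)[1*(2)*conj(2) + 1*(-2)*conj(2) + 2*(-sqrt(3))*conj(-1) + 2*(1)*conj(-1) + 2*(0)*conj(2) + 2*(-1)*conj(-1) + 2*(sqrt(3))*conj(-1) + 6*(0)*conj(0) + 6*(0)*conj(0)]
      = (1/24)[(4) + (-4) + (2*sqrt(3)) + (-2) + (0) + (2) + (-2*sqrt(3)) + (0) + (0)] = 0/24 = 0
  <chi_5*chi_4, chi_9> = (1/24)[1*(2)*conj(2) + 1*(-2)*conj(-2) + 2*(-sqrt(3))*conj(-sqrt(3)) + 2*(1)*conj(1) + 2*(0)*conj(0) + 2*(-1)*conj(-1) + 2*(sqrt(3))*conj(sqrt(3)) + 6*(0)*conj(0) + 6*(0)*conj(0)]
      = (1/24)[(4) + (4) + (6) + (2) + (0) + (2) + (6) + (0) + (0)] = 24/24 = 1
Hence the multiplicities are chi_9: 1. Dimension check: dim(chi_5)*dim(chi_4) = 2*1 = 2 and sum (mult * dim) = 1*2 = 2.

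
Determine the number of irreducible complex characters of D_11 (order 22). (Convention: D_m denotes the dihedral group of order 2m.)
7

Justification: The number of irreducible complex representations of a finite group equals its number of conjugacy classes. D_11 has 7 conjugacy classes ((n+3)/2 for n odd), so D_11 (order 22) has exactly 7 irreducible complex representations.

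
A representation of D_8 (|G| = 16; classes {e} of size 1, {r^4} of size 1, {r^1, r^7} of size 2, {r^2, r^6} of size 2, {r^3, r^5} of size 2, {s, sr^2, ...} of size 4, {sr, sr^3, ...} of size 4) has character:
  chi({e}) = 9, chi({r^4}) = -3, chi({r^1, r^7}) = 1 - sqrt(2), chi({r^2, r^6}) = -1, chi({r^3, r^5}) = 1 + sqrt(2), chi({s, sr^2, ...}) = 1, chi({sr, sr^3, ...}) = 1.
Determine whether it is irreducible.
Not irreducible (reducible): <chi, chi> = 7 > 1.

Explanation: <chi, chi> = (1/|G|) sum_C |C| * |chi(C)|^2 = (1/16)[1*|9|^2 + 1*|-3|^2 + 2*|1 - sqrt(2)|^2 + 2*|-1|^2 + 2*|1 + sqrt(2)|^2 + 4*|1|^2 + 4*|1|^2]
  = (1/16)[(81) + (9) + (6 - 4*sqrt(2)) + (2) + (4*sqrt(2) + 6) + (4) + (4)] = 112/16 = 7.
A character is irreducible iff <chi, chi> = 1, so this representation is reducible.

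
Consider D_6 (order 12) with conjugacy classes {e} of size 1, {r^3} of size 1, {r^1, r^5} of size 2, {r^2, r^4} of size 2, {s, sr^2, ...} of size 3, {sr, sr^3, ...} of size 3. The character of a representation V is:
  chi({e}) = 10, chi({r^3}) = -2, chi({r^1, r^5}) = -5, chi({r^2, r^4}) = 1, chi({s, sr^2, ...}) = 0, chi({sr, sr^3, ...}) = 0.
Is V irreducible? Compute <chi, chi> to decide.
Not irreducible (reducible): <chi, chi> = 13 > 1.

Reasoning: <chi, chi> = (1/|G|) sum_C |C| * |chi(C)|^2 = (1/12)[1*|10|^2 + 1*|-2|^2 + 2*|-5|^2 + 2*|1|^2 + 3*|0|^2 + 3*|0|^2]
  = (1/12)[(100) + (4) + (50) + (2) + (0) + (0)] = 156/12 = 13.
A character is irreducible iff <chi, chi> = 1, so this representation is reducible.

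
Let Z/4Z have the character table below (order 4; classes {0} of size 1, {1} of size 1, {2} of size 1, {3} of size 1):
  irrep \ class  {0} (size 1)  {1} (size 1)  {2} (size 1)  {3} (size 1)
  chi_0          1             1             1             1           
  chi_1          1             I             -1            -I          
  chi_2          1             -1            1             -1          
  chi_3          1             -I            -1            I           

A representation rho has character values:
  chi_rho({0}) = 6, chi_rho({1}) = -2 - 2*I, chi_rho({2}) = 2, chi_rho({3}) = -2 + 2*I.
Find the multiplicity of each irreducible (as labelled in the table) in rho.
Multiplicities: chi_0: 1, chi_1: 0, chi_2: 3, chi_3: 2.

Details: Use <chi_rho, chi> = (1/|G|) sum_C |C| * chi_rho(C) * conj(chi(C)) with |G| = 4 for each irreducible chi in the table:
  <chi_rho, chi_0> = (1/4)[1*(6)*conj(1) + 1*(-2 - 2*I)*conj(1) + 1*(2)*conj(1) + 1*(-2 + 2*I)*conj(1)]
      = (1/4)[(6) + (-2 - 2*I) + (2) + (-2 + 2*I)] = 4/4 = 1
  <chi_rho, chi_1> = (1/4)[1*(6)*conj(1) + 1*(-2 - 2*I)*conj(I) + 1*(2)*conj(-1) + 1*(-2 + 2*I)*conj(-I)]
      = (1/4)[(6) + (-2 + 2*I) + (-2) + (-2 - 2*I)] = 0/4 = 0
  <chi_rho, chi_2> = (1/4)[1*(6)*conj(1) + 1*(-2 - 2*I)*conj(-1) + 1*(2)*conj(1) + 1*(-2 + 2*I)*conj(-1)]
      = (1/4)[(6) + (2 + 2*I) + (2) + (2 - 2*I)] = 12/4 = 3
  <chi_rho, chi_3> = (1/4)[1*(6)*conj(1) + 1*(-2 - 2*I)*conj(-I) + 1*(2)*conj(-1) + 1*(-2 + 2*I)*conj(I)]
      = (1/4)[(6) + (2 - 2*I) + (-2) + (2 + 2*I)] = 8/4 = 2
(Exp terms are combined using exp(i*s)*conj(exp(i*t)) = exp(i*(s-t)), and sums of them are collapsed using the identity that for every m > 1 the m distinct m-th roots of unity sum to 0, e.g. 1 + exp(2*I*pi/3) + exp(-2*I*pi/3) = 0.)
Dimension check: dim(rho) = sum (mult * dim) = 1*1 + 0*1 + 3*1 + 2*1 = 6 = chi_rho(e) = 6.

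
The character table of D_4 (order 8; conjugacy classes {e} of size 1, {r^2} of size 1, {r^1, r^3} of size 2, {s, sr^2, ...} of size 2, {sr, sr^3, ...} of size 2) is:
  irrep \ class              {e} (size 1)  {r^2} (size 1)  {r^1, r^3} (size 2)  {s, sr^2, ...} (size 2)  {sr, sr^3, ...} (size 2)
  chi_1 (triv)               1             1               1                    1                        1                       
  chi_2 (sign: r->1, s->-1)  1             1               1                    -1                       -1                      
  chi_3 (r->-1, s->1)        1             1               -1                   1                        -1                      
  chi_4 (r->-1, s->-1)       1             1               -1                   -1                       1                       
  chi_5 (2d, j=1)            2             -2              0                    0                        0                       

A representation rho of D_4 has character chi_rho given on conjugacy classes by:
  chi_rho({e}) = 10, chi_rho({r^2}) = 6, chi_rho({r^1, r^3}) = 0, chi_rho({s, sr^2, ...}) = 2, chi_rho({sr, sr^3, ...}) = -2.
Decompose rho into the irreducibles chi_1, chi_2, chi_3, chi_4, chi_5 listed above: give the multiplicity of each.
Multiplicities: chi_1: 2, chi_2: 2, chi_3: 3, chi_4: 1, chi_5: 1.

Working: Use <chi_rho, chi> = (1/|G|) sum_C |C| * chi_rho(C) * conj(chi(C)) with |G| = 8 for each irreducible chi in the table:
  <chi_rho, chi_1> = (1/8)[1*(10)*conj(1) + 1*(6)*conj(1) + 2*(0)*conj(1) + 2*(2)*conj(1) + 2*(-2)*conj(1)]
      = (1/8)[(10) + (6) + (0) + (4) + (-4)] = 16/8 = 2
  <chi_rho, chi_2> = (1/8)[1*(10)*conj(1) + 1*(6)*conj(1) + 2*(0)*conj(1) + 2*(2)*conj(-1) + 2*(-2)*conj(-1)]
      = (1/8)[(10) + (6) + (0) + (-4) + (4)] = 16/8 = 2
  <chi_rho, chi_3> = (1/8)[1*(10)*conj(1) + 1*(6)*conj(1) + 2*(0)*conj(-1) + 2*(2)*conj(1) + 2*(-2)*conj(-1)]
      = (1/8)[(10) + (6) + (0) + (4) + (4)] = 24/8 = 3
  <chi_rho, chi_4> = (1/8)[1*(10)*conj(1) + 1*(6)*conj(1) + 2*(0)*conj(-1) + 2*(2)*conj(-1) + 2*(-2)*conj(1)]
      = (1/8)[(10) + (6) + (0) + (-4) + (-4)] = 8/8 = 1
  <chi_rho, chi_5> = (1/8)[1*(10)*conj(2) + 1*(6)*conj(-2) + 2*(0)*conj(0) + 2*(2)*conj(0) + 2*(-2)*conj(0)]
      = (1/8)[(20) + (-12) + (0) + (0) + (0)] = 8/8 = 1
Dimension check: dim(rho) = sum (mult * dim) = 2*1 + 2*1 + 3*1 + 1*1 + 1*2 = 10 = chi_rho(e) = 10.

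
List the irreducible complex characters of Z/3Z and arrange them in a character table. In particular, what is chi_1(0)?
Character table of Z/3Z (irreps indexed chi_0,...,chi_2 with chi_k(m) = zeta_3^(k*m), zeta_3 = exp(2*pi*i/3)):
  irrep \ class  {0} (size 1)  {1} (size 1)    {2} (size 1)  
  chi_0          1             1               1             
  chi_1          1             exp(2*I*pi/3)   exp(-2*I*pi/3)
  chi_2          1             exp(-2*I*pi/3)  exp(2*I*pi/3) 

Spot check: chi_1(0) = zeta_3^(1*0) = zeta_3^0 = 1.

Why: Z/3Z is abelian, so all 3 irreducible complex representations are 1-dimensional. They are given by chi_k(m) = zeta_3^(k*m) for k = 0,...,2. Row orthogonality: sum_m chi_k(m) conj(chi_l(m)) = 3 * [k = l].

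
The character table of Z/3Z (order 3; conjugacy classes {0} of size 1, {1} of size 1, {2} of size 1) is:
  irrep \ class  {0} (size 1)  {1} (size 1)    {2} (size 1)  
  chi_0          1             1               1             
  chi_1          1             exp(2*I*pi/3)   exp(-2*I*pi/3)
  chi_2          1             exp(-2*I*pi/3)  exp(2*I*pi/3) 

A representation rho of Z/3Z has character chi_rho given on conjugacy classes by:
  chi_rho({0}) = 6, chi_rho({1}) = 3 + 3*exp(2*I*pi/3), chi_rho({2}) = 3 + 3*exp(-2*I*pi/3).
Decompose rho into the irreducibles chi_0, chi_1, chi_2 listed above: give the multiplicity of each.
Multiplicities: chi_0: 3, chi_1: 3, chi_2: 0.

Use <chi_rho, chi> = (1/|G|) sum_C |C| * chi_rho(C) * conj(chi(C)) with |G| = 3 for each irreducible chi in the table:
  <chi_rho, chi_0> = (1/3)[1*(6)*conj(1) + 1*(3 + 3*exp(2*I*pi/3))*conj(1) + 1*(3 + 3*exp(-2*I*pi/3))*conj(1)]
      = (1/3)[(6) + (3 + 3*exp(2*I*pi/3)) + (3 + 3*exp(-2*I*pi/3))] = 9/3 = 3
  <chi_rho, chi_1> = (1/3)[1*(6)*conj(1) + 1*(3 + 3*exp(2*I*pi/3))*conj(exp(2*I*pi/3)) + 1*(3 + 3*exp(-2*I*pi/3))*conj(exp(-2*I*pi/3))]
      = (1/3)[(6) + (3 + 3*exp(-2*I*pi/3)) + (3 + 3*exp(2*I*pi/3))] = 9/3 = 3
  <chi_rho, chi_2> = (1/3)[1*(6)*conj(1) + 1*(3 + 3*exp(2*I*pi/3))*conj(exp(-2*I*pi/3)) + 1*(3 + 3*exp(-2*I*pi/3))*conj(exp(2*I*pi/3))]
      = (1/3)[(6) + (-3) + (-3)] = 0/3 = 0
(Exp terms are combined using exp(i*s)*conj(exp(i*t)) = exp(i*(s-t)), and sums of them are collapsed using the identity that for every m > 1 the m distinct m-th roots of unity sum to 0, e.g. 1 + exp(2*I*pi/3) + exp(-2*I*pi/3) = 0.)
Dimension check: dim(rho) = sum (mult * dim) = 3*1 + 3*1 + 0*1 = 6 = chi_rho(e) = 6.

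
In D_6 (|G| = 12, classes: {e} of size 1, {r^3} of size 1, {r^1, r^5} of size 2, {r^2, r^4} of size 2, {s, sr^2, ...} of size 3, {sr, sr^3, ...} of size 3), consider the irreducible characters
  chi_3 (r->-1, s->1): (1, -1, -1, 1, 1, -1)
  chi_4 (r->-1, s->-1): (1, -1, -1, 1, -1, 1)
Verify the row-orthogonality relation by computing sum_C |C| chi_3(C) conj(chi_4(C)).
Sum = 0; so <chi_3, chi_4> = 0 (distinct irreducibles are orthogonal).

Explanation: Compute term by term over conjugacy classes (|C| * chi_3(C) * conj(chi_4(C))):
  1*(1)*conj(1) + 1*(-1)*conj(-1) + 2*(-1)*conj(-1) + 2*(1)*conj(1) + 3*(1)*conj(-1) + 3*(-1)*conj(1)
  = (1) + (1) + (2) + (2) + (-3) + (-3)
  = 0.
Dividing by |G| = 12 gives 0/12 = 0, matching the row-orthogonality relation <chi_3, chi_4> = [chi_3 = chi_4].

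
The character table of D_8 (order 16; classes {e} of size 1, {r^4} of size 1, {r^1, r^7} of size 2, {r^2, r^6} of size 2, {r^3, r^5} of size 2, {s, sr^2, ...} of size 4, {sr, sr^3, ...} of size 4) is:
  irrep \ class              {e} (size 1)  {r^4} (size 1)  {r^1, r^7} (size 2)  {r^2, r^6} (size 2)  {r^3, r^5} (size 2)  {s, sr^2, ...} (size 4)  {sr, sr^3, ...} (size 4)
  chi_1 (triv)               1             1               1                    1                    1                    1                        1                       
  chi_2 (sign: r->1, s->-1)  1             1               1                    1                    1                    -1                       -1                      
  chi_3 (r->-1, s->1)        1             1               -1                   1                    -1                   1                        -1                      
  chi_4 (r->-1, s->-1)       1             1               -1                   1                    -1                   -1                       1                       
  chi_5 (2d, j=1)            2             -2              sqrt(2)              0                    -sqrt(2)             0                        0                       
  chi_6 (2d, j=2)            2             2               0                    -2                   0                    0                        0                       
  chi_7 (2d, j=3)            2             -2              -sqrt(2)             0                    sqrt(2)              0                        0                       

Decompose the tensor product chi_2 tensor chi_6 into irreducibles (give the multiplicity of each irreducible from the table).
chi_2 tensor chi_6 = chi_6 (all other irreducibles have multiplicity 0).

The character of a tensor product is the pointwise product (chi_2 * chi_6)(C) = chi_2(C) * chi_6(C):
  {e}: (1)*(2), {r^4}: (1)*(2), {r^1, r^7}: (1)*(0), {r^2, r^6}: (1)*(-2), {r^3, r^5}: (1)*(0), {s, sr^2, ...}: (-1)*(0), {sr, sr^3, ...}: (-1)*(0)
so (chi_2 * chi_6) takes values
  {e} -> 2, {r^4} -> 2, {r^1, r^7} -> 0, {r^2, r^6} -> -2, {r^3, r^5} -> 0, {s, sr^2, ...} -> 0, {sr, sr^3, ...} -> 0.
Now take the inner product of this character with each irreducible chi from the table, <chi_2*chi_6, chi> = (1/16) sum_C |C| (chi_2*chi_6)(C) conj(chi(C)):
  <chi_2*chi_6, chi_1> = (1/16)[1*(2)*conj(1) + 1*(2)*conj(1) + 2*(0)*conj(1) + 2*(-2)*conj(1) + 2*(0)*conj(1) + 4*(0)*conj(1) + 4*(0)*conj(1)]
      = (1/16)[(2) + (2) + (0) + (-4) + (0) + (0) + (0)] = 0/16 = 0
  <chi_2*chi_6, chi_2> = (1/16)[1*(2)*conj(1) + 1*(2)*conj(1) + 2*(0)*conj(1) + 2*(-2)*conj(1) + 2*(0)*conj(1) + 4*(0)*conj(-1) + 4*(0)*conj(-1)]
      = (1/16)[(2) + (2) + (0) + (-4) + (0) + (0) + (0)] = 0/16 = 0
  <chi_2*chi_6, chi_3> = (1/16)[1*(2)*conj(1) + 1*(2)*conj(1) + 2*(0)*conj(-1) + 2*(-2)*conj(1) + 2*(0)*conj(-1) + 4*(0)*conj(1) + 4*(0)*conj(-1)]
      = (1/16)[(2) + (2) + (0) + (-4) + (0) + (0) + (0)] = 0/16 = 0
  <chi_2*chi_6, chi_4> = (1/16)[1*(2)*conj(1) + 1*(2)*conj(1) + 2*(0)*conj(-1) + 2*(-2)*conj(1) + 2*(0)*conj(-1) + 4*(0)*conj(-1) + 4*(0)*conj(1)]
      = (1/16)[(2) + (2) + (0) + (-4) + (0) + (0) + (0)] = 0/16 = 0
  <chi_2*chi_6, chi_5> = (1/16)[1*(2)*conj(2) + 1*(2)*conj(-2) + 2*(0)*conj(sqrt(2)) + 2*(-2)*conj(0) + 2*(0)*conj(-sqrt(2)) + 4*(0)*conj(0) + 4*(0)*conj(0)]
      = (1/16)[(4) + (-4) + (0) + (0) + (0) + (0) + (0)] = 0/16 = 0
  <chi_2*chi_6, chi_6> = (1/16)[1*(2)*conj(2) + 1*(2)*conj(2) + 2*(0)*conj(0) + 2*(-2)*conj(-2) + 2*(0)*conj(0) + 4*(0)*conj(0) + 4*(0)*conj(0)]
      = (1/16)[(4) + (4) + (0) + (8) + (0) + (0) + (0)] = 16/16 = 1
  <chi_2*chi_6, chi_7> = (1/16)[1*(2)*conj(2) + 1*(2)*conj(-2) + 2*(0)*conj(-sqrt(2)) + 2*(-2)*conj(0) + 2*(0)*conj(sqrt(2)) + 4*(0)*conj(0) + 4*(0)*conj(0)]
      = (1/16)[(4) + (-4) + (0) + (0) + (0) + (0) + (0)] = 0/16 = 0
Hence the multiplicities are chi_6: 1. Dimension check: dim(chi_2)*dim(chi_6) = 1*2 = 2 and sum (mult * dim) = 1*2 = 2.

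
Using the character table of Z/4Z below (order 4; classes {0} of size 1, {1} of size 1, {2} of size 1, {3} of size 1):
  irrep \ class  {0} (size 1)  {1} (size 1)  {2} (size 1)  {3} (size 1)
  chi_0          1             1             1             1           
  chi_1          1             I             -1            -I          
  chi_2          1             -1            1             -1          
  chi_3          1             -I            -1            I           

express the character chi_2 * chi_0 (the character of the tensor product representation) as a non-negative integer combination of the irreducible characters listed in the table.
chi_2 tensor chi_0 = chi_2 (all other irreducibles have multiplicity 0).

Argument: The character of a tensor product is the pointwise product (chi_2 * chi_0)(C) = chi_2(C) * chi_0(C):
  {0}: (1)*(1), {1}: (-1)*(1), {2}: (1)*(1), {3}: (-1)*(1)
so (chi_2 * chi_0) takes values
  {0} -> 1, {1} -> -1, {2} -> 1, {3} -> -1.
Now take the inner product of this character with each irreducible chi from the table, <chi_2*chi_0, chi> = (1/4) sum_C |C| (chi_2*chi_0)(C) conj(chi(C)):
  <chi_2*chi_0, chi_0> = (1/4)[1*(1)*conj(1) + 1*(-1)*conj(1) + 1*(1)*conj(1) + 1*(-1)*conj(1)]
      = (1/4)[(1) + (-1) + (1) + (-1)] = 0/4 = 0
  <chi_2*chi_0, chi_1> = (1/4)[1*(1)*conj(1) + 1*(-1)*conj(I) + 1*(1)*conj(-1) + 1*(-1)*conj(-I)]
      = (1/4)[(1) + (I) + (-1) + (-I)] = 0/4 = 0
  <chi_2*chi_0, chi_2> = (1/4)[1*(1)*conj(1) + 1*(-1)*conj(-1) + 1*(1)*conj(1) + 1*(-1)*conj(-1)]
      = (1/4)[(1) + (1) + (1) + (1)] = 4/4 = 1
  <chi_2*chi_0, chi_3> = (1/4)[1*(1)*conj(1) + 1*(-1)*conj(-I) + 1*(1)*conj(-1) + 1*(-1)*conj(I)]
      = (1/4)[(1) + (-I) + (-1) + (I)] = 0/4 = 0
(Exp terms are combined using exp(i*s)*conj(exp(i*t)) = exp(i*(s-t)), and sums of them are collapsed using the identity that for every m > 1 the m distinct m-th roots of unity sum to 0, e.g. 1 + exp(2*I*pi/3) + exp(-2*I*pi/3) = 0.)
Hence the multiplicities are chi_2: 1. Dimension check: dim(chi_2)*dim(chi_0) = 1*1 = 1 and sum (mult * dim) = 1*1 = 1.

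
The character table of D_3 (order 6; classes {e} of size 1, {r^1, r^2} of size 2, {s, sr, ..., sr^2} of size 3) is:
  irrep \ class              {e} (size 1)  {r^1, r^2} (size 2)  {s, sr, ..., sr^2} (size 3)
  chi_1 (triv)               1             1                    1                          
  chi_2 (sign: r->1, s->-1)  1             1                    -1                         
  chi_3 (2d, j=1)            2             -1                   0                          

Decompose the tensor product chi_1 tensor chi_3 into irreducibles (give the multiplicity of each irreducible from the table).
chi_1 tensor chi_3 = chi_3 (all other irreducibles have multiplicity 0).

Explanation: The character of a tensor product is the pointwise product (chi_1 * chi_3)(C) = chi_1(C) * chi_3(C):
  {e}: (1)*(2), {r^1, r^2}: (1)*(-1), {s, sr, ..., sr^2}: (1)*(0)
so (chi_1 * chi_3) takes values
  {e} -> 2, {r^1, r^2} -> -1, {s, sr, ..., sr^2} -> 0.
Now take the inner product of this character with each irreducible chi from the table, <chi_1*chi_3, chi> = (1/6) sum_C |C| (chi_1*chi_3)(C) conj(chi(C)):
  <chi_1*chi_3, chi_1> = (1/6)[1*(2)*conj(1) + 2*(-1)*conj(1) + 3*(0)*conj(1)]
      = (1/6)[(2) + (-2) + (0)] = 0/6 = 0
  <chi_1*chi_3, chi_2> = (1/6)[1*(2)*conj(1) + 2*(-1)*conj(1) + 3*(0)*conj(-1)]
      = (1/6)[(2) + (-2) + (0)] = 0/6 = 0
  <chi_1*chi_3, chi_3> = (1/6)[1*(2)*conj(2) + 2*(-1)*conj(-1) + 3*(0)*conj(0)]
      = (1/6)[(4) + (2) + (0)] = 6/6 = 1
Hence the multiplicities are chi_3: 1. Dimension check: dim(chi_1)*dim(chi_3) = 1*2 = 2 and sum (mult * dim) = 1*2 = 2.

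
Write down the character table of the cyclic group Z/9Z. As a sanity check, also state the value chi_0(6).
Character table of Z/9Z (irreps indexed chi_0,...,chi_8 with chi_k(m) = zeta_9^(k*m), zeta_9 = exp(2*pi*i/9)):
  irrep \ class  {0} (size 1)  {1} (size 1)    {2} (size 1)    {3} (size 1)    {4} (size 1)    {5} (size 1)    {6} (size 1)    {7} (size 1)    {8} (size 1)  
  chi_0          1             1               1               1               1               1               1               1               1             
  chi_1          1             exp(2*I*pi/9)   exp(4*I*pi/9)   exp(2*I*pi/3)   exp(8*I*pi/9)   exp(-8*I*pi/9)  exp(-2*I*pi/3)  exp(-4*I*pi/9)  exp(-2*I*pi/9)
  chi_2          1             exp(4*I*pi/9)   exp(8*I*pi/9)   exp(-2*I*pi/3)  exp(-2*I*pi/9)  exp(2*I*pi/9)   exp(2*I*pi/3)   exp(-8*I*pi/9)  exp(-4*I*pi/9)
  chi_3          1             exp(2*I*pi/3)   exp(-2*I*pi/3)  1               exp(2*I*pi/3)   exp(-2*I*pi/3)  1               exp(2*I*pi/3)   exp(-2*I*pi/3)
  chi_4          1             exp(8*I*pi/9)   exp(-2*I*pi/9)  exp(2*I*pi/3)   exp(-4*I*pi/9)  exp(4*I*pi/9)   exp(-2*I*pi/3)  exp(2*I*pi/9)   exp(-8*I*pi/9)
  chi_5          1             exp(-8*I*pi/9)  exp(2*I*pi/9)   exp(-2*I*pi/3)  exp(4*I*pi/9)   exp(-4*I*pi/9)  exp(2*I*pi/3)   exp(-2*I*pi/9)  exp(8*I*pi/9) 
  chi_6          1             exp(-2*I*pi/3)  exp(2*I*pi/3)   1               exp(-2*I*pi/3)  exp(2*I*pi/3)   1               exp(-2*I*pi/3)  exp(2*I*pi/3) 
  chi_7          1             exp(-4*I*pi/9)  exp(-8*I*pi/9)  exp(2*I*pi/3)   exp(2*I*pi/9)   exp(-2*I*pi/9)  exp(-2*I*pi/3)  exp(8*I*pi/9)   exp(4*I*pi/9) 
  chi_8          1             exp(-2*I*pi/9)  exp(-4*I*pi/9)  exp(-2*I*pi/3)  exp(-8*I*pi/9)  exp(8*I*pi/9)   exp(2*I*pi/3)   exp(4*I*pi/9)   exp(2*I*pi/9) 

Spot check: chi_0(6) = zeta_9^(0*6) = zeta_9^0 = 1.

Derivation: Z/9Z is abelian, so all 9 irreducible complex representations are 1-dimensional. They are given by chi_k(m) = zeta_9^(k*m) for k = 0,...,8. Row orthogonality: sum_m chi_k(m) conj(chi_l(m)) = 9 * [k = l].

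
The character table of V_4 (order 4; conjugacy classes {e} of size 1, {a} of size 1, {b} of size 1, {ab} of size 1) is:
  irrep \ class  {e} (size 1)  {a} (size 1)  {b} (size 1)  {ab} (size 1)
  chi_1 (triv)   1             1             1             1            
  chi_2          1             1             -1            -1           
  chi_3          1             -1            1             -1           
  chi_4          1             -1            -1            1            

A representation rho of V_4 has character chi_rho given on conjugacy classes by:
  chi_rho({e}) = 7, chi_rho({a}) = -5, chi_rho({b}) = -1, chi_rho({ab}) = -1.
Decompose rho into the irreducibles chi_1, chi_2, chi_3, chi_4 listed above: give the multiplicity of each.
Multiplicities: chi_1: 0, chi_2: 1, chi_3: 3, chi_4: 3.

Argument: Use <chi_rho, chi> = (1/|G|) sum_C |C| * chi_rho(C) * conj(chi(C)) with |G| = 4 for each irreducible chi in the table:
  <chi_rho, chi_1> = (1/4)[1*(7)*conj(1) + 1*(-5)*conj(1) + 1*(-1)*conj(1) + 1*(-1)*conj(1)]
      = (1/4)[(7) + (-5) + (-1) + (-1)] = 0/4 = 0
  <chi_rho, chi_2> = (1/4)[1*(7)*conj(1) + 1*(-5)*conj(1) + 1*(-1)*conj(-1) + 1*(-1)*conj(-1)]
      = (1/4)[(7) + (-5) + (1) + (1)] = 4/4 = 1
  <chi_rho, chi_3> = (1/4)[1*(7)*conj(1) + 1*(-5)*conj(-1) + 1*(-1)*conj(1) + 1*(-1)*conj(-1)]
      = (1/4)[(7) + (5) + (-1) + (1)] = 12/4 = 3
  <chi_rho, chi_4> = (1/4)[1*(7)*conj(1) + 1*(-5)*conj(-1) + 1*(-1)*conj(-1) + 1*(-1)*conj(1)]
      = (1/4)[(7) + (5) + (1) + (-1)] = 12/4 = 3
Dimension check: dim(rho) = sum (mult * dim) = 0*1 + 1*1 + 3*1 + 3*1 = 7 = chi_rho(e) = 7.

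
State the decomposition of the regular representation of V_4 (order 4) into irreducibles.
Each irreducible V_i of dimension d_i appears with multiplicity d_i, i.e. rho_reg = (direct sum over all irreducibles V_i) d_i V_i. The irreducible dimensions for V_4 are 1, 1, 1, 1: 4 irreducibles of dimension 1, each with multiplicity 1. Total dimension 4*1*1 = 4 = |G|.

Reasoning: General theorem: in the regular representation of a finite group G, each irreducible appears with multiplicity equal to its dimension. Check: dim(rho_reg) = sum d_i^2 = 1 + 1 + 1 + 1 = 4 = |G|.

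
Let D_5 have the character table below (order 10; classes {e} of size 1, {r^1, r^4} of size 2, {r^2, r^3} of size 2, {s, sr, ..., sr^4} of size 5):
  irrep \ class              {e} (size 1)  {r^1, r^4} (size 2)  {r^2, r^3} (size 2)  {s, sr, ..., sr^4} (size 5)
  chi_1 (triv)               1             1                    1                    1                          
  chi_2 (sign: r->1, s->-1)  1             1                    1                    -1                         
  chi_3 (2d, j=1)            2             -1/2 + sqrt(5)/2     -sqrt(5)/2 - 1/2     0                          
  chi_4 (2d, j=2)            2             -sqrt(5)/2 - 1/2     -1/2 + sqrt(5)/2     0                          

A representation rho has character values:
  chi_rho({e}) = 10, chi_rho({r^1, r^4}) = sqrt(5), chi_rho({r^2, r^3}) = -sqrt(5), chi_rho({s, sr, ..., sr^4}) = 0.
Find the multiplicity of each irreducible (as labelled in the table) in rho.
Multiplicities: chi_1: 1, chi_2: 1, chi_3: 3, chi_4: 1.

Justification: Use <chi_rho, chi> = (1/|G|) sum_C |C| * chi_rho(C) * conj(chi(C)) with |G| = 10 for each irreducible chi in the table:
  <chi_rho, chi_1> = (1/10)[1*(10)*conj(1) + 2*(sqrt(5))*conj(1) + 2*(-sqrt(5))*conj(1) + 5*(0)*conj(1)]
      = (1/10)[(10) + (2*sqrt(5)) + (-2*sqrt(5)) + (0)] = 10/10 = 1
  <chi_rho, chi_2> = (1/10)[1*(10)*conj(1) + 2*(sqrt(5))*conj(1) + 2*(-sqrt(5))*conj(1) + 5*(0)*conj(-1)]
      = (1/10)[(10) + (2*sqrt(5)) + (-2*sqrt(5)) + (0)] = 10/10 = 1
  <chi_rho, chi_3> = (1/10)[1*(10)*conj(2) + 2*(sqrt(5))*conj(-1/2 + sqrt(5)/2) + 2*(-sqrt(5))*conj(-sqrt(5)/2 - 1/2) + 5*(0)*conj(0)]
      = (1/10)[(20) + (5 - sqrt(5)) + (sqrt(5) + 5) + (0)] = 30/10 = 3
  <chi_rho, chi_4> = (1/10)[1*(10)*conj(2) + 2*(sqrt(5))*conj(-sqrt(5)/2 - 1/2) + 2*(-sqrt(5))*conj(-1/2 + sqrt(5)/2) + 5*(0)*conj(0)]
      = (1/10)[(20) + (-5 - sqrt(5)) + (-5 + sqrt(5)) + (0)] = 10/10 = 1
Dimension check: dim(rho) = sum (mult * dim) = 1*1 + 1*1 + 3*2 + 1*2 = 10 = chi_rho(e) = 10.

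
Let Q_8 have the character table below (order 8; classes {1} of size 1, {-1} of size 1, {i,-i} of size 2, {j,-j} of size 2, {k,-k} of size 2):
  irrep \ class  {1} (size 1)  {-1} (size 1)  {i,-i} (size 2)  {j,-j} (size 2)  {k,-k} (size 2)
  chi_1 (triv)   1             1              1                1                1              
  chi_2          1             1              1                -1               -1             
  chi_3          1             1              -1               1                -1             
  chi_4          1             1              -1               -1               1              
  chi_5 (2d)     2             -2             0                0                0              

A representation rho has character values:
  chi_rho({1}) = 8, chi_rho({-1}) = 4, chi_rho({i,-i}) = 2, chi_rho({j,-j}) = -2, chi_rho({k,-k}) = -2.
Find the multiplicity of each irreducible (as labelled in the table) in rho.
Multiplicities: chi_1: 1, chi_2: 3, chi_3: 1, chi_4: 1, chi_5: 1.

Argument: Use <chi_rho, chi> = (1/|G|) sum_C |C| * chi_rho(C) * conj(chi(C)) with |G| = 8 for each irreducible chi in the table:
  <chi_rho, chi_1> = (1/8)[1*(8)*conj(1) + 1*(4)*conj(1) + 2*(2)*conj(1) + 2*(-2)*conj(1) + 2*(-2)*conj(1)]
      = (1/8)[(8) + (4) + (4) + (-4) + (-4)] = 8/8 = 1
  <chi_rho, chi_2> = (1/8)[1*(8)*conj(1) + 1*(4)*conj(1) + 2*(2)*conj(1) + 2*(-2)*conj(-1) + 2*(-2)*conj(-1)]
      = (1/8)[(8) + (4) + (4) + (4) + (4)] = 24/8 = 3
  <chi_rho, chi_3> = (1/8)[1*(8)*conj(1) + 1*(4)*conj(1) + 2*(2)*conj(-1) + 2*(-2)*conj(1) + 2*(-2)*conj(-1)]
      = (1/8)[(8) + (4) + (-4) + (-4) + (4)] = 8/8 = 1
  <chi_rho, chi_4> = (1/8)[1*(8)*conj(1) + 1*(4)*conj(1) + 2*(2)*conj(-1) + 2*(-2)*conj(-1) + 2*(-2)*conj(1)]
      = (1/8)[(8) + (4) + (-4) + (4) + (-4)] = 8/8 = 1
  <chi_rho, chi_5> = (1/8)[1*(8)*conj(2) + 1*(4)*conj(-2) + 2*(2)*conj(0) + 2*(-2)*conj(0) + 2*(-2)*conj(0)]
      = (1/8)[(16) + (-8) + (0) + (0) + (0)] = 8/8 = 1
Dimension check: dim(rho) = sum (mult * dim) = 1*1 + 3*1 + 1*1 + 1*1 + 1*2 = 8 = chi_rho(e) = 8.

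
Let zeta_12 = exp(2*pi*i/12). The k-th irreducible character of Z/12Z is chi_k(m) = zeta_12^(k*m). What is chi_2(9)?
chi_2(9) = zeta_12^18 = -1

Derivation: chi_2(9) = zeta_12^(2*9) = zeta_12^18. Since zeta_12^12 = 1, this equals zeta_12^6 = exp(2*pi*i*6/12) = -1.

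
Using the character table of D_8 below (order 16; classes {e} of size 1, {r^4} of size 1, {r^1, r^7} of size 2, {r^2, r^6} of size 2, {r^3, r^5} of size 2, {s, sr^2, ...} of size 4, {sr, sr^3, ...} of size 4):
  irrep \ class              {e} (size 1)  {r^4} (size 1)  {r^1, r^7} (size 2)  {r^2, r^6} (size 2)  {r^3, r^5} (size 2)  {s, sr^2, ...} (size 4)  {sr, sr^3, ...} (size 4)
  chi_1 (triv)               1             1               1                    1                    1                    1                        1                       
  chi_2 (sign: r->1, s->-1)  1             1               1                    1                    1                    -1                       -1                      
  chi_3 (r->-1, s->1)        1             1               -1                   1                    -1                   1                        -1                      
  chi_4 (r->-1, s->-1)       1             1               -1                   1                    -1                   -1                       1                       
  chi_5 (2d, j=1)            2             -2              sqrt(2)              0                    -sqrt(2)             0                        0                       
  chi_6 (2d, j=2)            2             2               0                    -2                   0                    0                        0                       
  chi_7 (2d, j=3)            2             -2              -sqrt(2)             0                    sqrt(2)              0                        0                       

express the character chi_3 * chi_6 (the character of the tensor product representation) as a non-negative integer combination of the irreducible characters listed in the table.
chi_3 tensor chi_6 = chi_6 (all other irreducibles have multiplicity 0).

Details: The character of a tensor product is the pointwise product (chi_3 * chi_6)(C) = chi_3(C) * chi_6(C):
  {e}: (1)*(2), {r^4}: (1)*(2), {r^1, r^7}: (-1)*(0), {r^2, r^6}: (1)*(-2), {r^3, r^5}: (-1)*(0), {s, sr^2, ...}: (1)*(0), {sr, sr^3, ...}: (-1)*(0)
so (chi_3 * chi_6) takes values
  {e} -> 2, {r^4} -> 2, {r^1, r^7} -> 0, {r^2, r^6} -> -2, {r^3, r^5} -> 0, {s, sr^2, ...} -> 0, {sr, sr^3, ...} -> 0.
Now take the inner product of this character with each irreducible chi from the table, <chi_3*chi_6, chi> = (1/16) sum_C |C| (chi_3*chi_6)(C) conj(chi(C)):
  <chi_3*chi_6, chi_1> = (1/16)[1*(2)*conj(1) + 1*(2)*conj(1) + 2*(0)*conj(1) + 2*(-2)*conj(1) + 2*(0)*conj(1) + 4*(0)*conj(1) + 4*(0)*conj(1)]
      = (1/16)[(2) + (2) + (0) + (-4) + (0) + (0) + (0)] = 0/16 = 0
  <chi_3*chi_6, chi_2> = (1/16)[1*(2)*conj(1) + 1*(2)*conj(1) + 2*(0)*conj(1) + 2*(-2)*conj(1) + 2*(0)*conj(1) + 4*(0)*conj(-1) + 4*(0)*conj(-1)]
      = (1/16)[(2) + (2) + (0) + (-4) + (0) + (0) + (0)] = 0/16 = 0
  <chi_3*chi_6, chi_3> = (1/16)[1*(2)*conj(1) + 1*(2)*conj(1) + 2*(0)*conj(-1) + 2*(-2)*conj(1) + 2*(0)*conj(-1) + 4*(0)*conj(1) + 4*(0)*conj(-1)]
      = (1/16)[(2) + (2) + (0) + (-4) + (0) + (0) + (0)] = 0/16 = 0
  <chi_3*chi_6, chi_4> = (1/16)[1*(2)*conj(1) + 1*(2)*conj(1) + 2*(0)*conj(-1) + 2*(-2)*conj(1) + 2*(0)*conj(-1) + 4*(0)*conj(-1) + 4*(0)*conj(1)]
      = (1/16)[(2) + (2) + (0) + (-4) + (0) + (0) + (0)] = 0/16 = 0
  <chi_3*chi_6, chi_5> = (1/16)[1*(2)*conj(2) + 1*(2)*conj(-2) + 2*(0)*conj(sqrt(2)) + 2*(-2)*conj(0) + 2*(0)*conj(-sqrt(2)) + 4*(0)*conj(0) + 4*(0)*conj(0)]
      = (1/16)[(4) + (-4) + (0) + (0) + (0) + (0) + (0)] = 0/16 = 0
  <chi_3*chi_6, chi_6> = (1/16)[1*(2)*conj(2) + 1*(2)*conj(2) + 2*(0)*conj(0) + 2*(-2)*conj(-2) + 2*(0)*conj(0) + 4*(0)*conj(0) + 4*(0)*conj(0)]
      = (1/16)[(4) + (4) + (0) + (8) + (0) + (0) + (0)] = 16/16 = 1
  <chi_3*chi_6, chi_7> = (1/16)[1*(2)*conj(2) + 1*(2)*conj(-2) + 2*(0)*conj(-sqrt(2)) + 2*(-2)*conj(0) + 2*(0)*conj(sqrt(2)) + 4*(0)*conj(0) + 4*(0)*conj(0)]
      = (1/16)[(4) + (-4) + (0) + (0) + (0) + (0) + (0)] = 0/16 = 0
Hence the multiplicities are chi_6: 1. Dimension check: dim(chi_3)*dim(chi_6) = 1*2 = 2 and sum (mult * dim) = 1*2 = 2.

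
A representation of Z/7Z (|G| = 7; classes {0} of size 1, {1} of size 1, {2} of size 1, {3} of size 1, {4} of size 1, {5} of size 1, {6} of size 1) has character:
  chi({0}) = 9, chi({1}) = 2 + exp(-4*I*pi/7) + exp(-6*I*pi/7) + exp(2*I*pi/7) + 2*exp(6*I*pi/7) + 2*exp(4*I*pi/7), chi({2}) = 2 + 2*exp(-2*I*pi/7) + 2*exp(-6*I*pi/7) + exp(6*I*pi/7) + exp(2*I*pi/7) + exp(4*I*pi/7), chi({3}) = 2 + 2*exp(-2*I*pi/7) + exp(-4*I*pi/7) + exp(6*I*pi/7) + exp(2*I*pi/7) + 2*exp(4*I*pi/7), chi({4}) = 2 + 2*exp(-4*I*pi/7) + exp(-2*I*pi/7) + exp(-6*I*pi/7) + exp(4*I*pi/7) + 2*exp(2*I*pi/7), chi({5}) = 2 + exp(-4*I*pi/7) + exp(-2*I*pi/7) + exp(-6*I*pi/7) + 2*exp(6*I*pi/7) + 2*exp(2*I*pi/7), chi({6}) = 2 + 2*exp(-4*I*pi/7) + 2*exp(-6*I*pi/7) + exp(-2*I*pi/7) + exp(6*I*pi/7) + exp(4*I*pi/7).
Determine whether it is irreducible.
Not irreducible (reducible): <chi, chi> = 15 > 1.

Justification: <chi, chi> = (1/|G|) sum_C |C| * |chi(C)|^2 = (1/7)[1*|9|^2 + 1*|2 + exp(-4*I*pi/7) + exp(-6*I*pi/7) + exp(2*I*pi/7) + 2*exp(6*I*pi/7) + 2*exp(4*I*pi/7)|^2 + 1*|2 + 2*exp(-2*I*pi/7) + 2*exp(-6*I*pi/7) + exp(6*I*pi/7) + exp(2*I*pi/7) + exp(4*I*pi/7)|^2 + 1*|2 + 2*exp(-2*I*pi/7) + exp(-4*I*pi/7) + exp(6*I*pi/7) + exp(2*I*pi/7) + 2*exp(4*I*pi/7)|^2 + 1*|2 + 2*exp(-4*I*pi/7) + exp(-2*I*pi/7) + exp(-6*I*pi/7) + exp(4*I*pi/7) + 2*exp(2*I*pi/7)|^2 + 1*|2 + exp(-4*I*pi/7) + exp(-2*I*pi/7) + exp(-6*I*pi/7) + 2*exp(6*I*pi/7) + 2*exp(2*I*pi/7)|^2 + 1*|2 + 2*exp(-4*I*pi/7) + 2*exp(-6*I*pi/7) + exp(-2*I*pi/7) + exp(6*I*pi/7) + exp(4*I*pi/7)|^2]
  = (1/7)[(81) + (15 + 12*exp(-4*I*pi/7) + 11*exp(-2*I*pi/7) + 10*exp(-6*I*pi/7) + 10*exp(6*I*pi/7) + 11*exp(2*I*pi/7) + 12*exp(4*I*pi/7)) + (15 + 11*exp(-4*I*pi/7) + 10*exp(-2*I*pi/7) + 12*exp(-6*I*pi/7) + 12*exp(6*I*pi/7) + 10*exp(2*I*pi/7) + 11*exp(4*I*pi/7)) + (15 + 10*exp(-4*I*pi/7) + 12*exp(-2*I*pi/7) + 11*exp(-6*I*pi/7) + 11*exp(6*I*pi/7) + 12*exp(2*I*pi/7) + 10*exp(4*I*pi/7)) + (15 + 10*exp(-4*I*pi/7) + 12*exp(-2*I*pi/7) + 11*exp(-6*I*pi/7) + 11*exp(6*I*pi/7) + 12*exp(2*I*pi/7) + 10*exp(4*I*pi/7)) + (15 + 11*exp(-4*I*pi/7) + 10*exp(-2*I*pi/7) + 12*exp(-6*I*pi/7) + 12*exp(6*I*pi/7) + 10*exp(2*I*pi/7) + 11*exp(4*I*pi/7)) + (15 + 12*exp(-4*I*pi/7) + 11*exp(-2*I*pi/7) + 10*exp(-6*I*pi/7) + 10*exp(6*I*pi/7) + 11*exp(2*I*pi/7) + 12*exp(4*I*pi/7))] = 105/7 = 15.
(Exp terms are combined using exp(i*s)*conj(exp(i*t)) = exp(i*(s-t)), and sums of them are collapsed using the identity that for every m > 1 the m distinct m-th roots of unity sum to 0, e.g. 1 + exp(2*I*pi/3) + exp(-2*I*pi/3) = 0.)
A character is irreducible iff <chi, chi> = 1, so this representation is reducible.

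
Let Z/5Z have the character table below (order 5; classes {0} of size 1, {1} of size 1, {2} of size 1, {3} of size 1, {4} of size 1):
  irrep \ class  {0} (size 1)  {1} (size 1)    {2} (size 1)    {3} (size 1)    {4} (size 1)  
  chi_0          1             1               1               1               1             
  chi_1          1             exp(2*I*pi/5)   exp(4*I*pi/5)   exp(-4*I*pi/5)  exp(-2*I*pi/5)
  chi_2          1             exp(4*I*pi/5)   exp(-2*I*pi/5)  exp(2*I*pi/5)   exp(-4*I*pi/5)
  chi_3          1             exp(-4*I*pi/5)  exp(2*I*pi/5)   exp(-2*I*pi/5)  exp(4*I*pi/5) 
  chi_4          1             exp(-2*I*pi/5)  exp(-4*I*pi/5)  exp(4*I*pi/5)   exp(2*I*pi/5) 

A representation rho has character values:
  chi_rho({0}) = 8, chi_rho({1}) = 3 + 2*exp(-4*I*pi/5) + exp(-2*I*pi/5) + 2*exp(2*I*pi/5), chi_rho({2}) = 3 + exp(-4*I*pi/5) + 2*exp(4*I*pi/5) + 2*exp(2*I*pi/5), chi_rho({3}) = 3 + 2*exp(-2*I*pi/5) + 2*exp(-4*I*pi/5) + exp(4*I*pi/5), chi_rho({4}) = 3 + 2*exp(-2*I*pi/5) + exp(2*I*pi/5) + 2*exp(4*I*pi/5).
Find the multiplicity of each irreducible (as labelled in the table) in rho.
Multiplicities: chi_0: 3, chi_1: 2, chi_2: 0, chi_3: 2, chi_4: 1.

Reasoning: Use <chi_rho, chi> = (1/|G|) sum_C |C| * chi_rho(C) * conj(chi(C)) with |G| = 5 for each irreducible chi in the table:
  <chi_rho, chi_0> = (1/5)[1*(8)*conj(1) + 1*(3 + 2*exp(-4*I*pi/5) + exp(-2*I*pi/5) + 2*exp(2*I*pi/5))*conj(1) + 1*(3 + exp(-4*I*pi/5) + 2*exp(4*I*pi/5) + 2*exp(2*I*pi/5))*conj(1) + 1*(3 + 2*exp(-2*I*pi/5) + 2*exp(-4*I*pi/5) + exp(4*I*pi/5))*conj(1) + 1*(3 + 2*exp(-2*I*pi/5) + exp(2*I*pi/5) + 2*exp(4*I*pi/5))*conj(1)]
      = (1/5)[(8) + (3 + 2*exp(-4*I*pi/5) + exp(-2*I*pi/5) + 2*exp(2*I*pi/5)) + (3 + exp(-4*I*pi/5) + 2*exp(4*I*pi/5) + 2*exp(2*I*pi/5)) + (3 + 2*exp(-2*I*pi/5) + 2*exp(-4*I*pi/5) + exp(4*I*pi/5)) + (3 + 2*exp(-2*I*pi/5) + exp(2*I*pi/5) + 2*exp(4*I*pi/5))] = 15/5 = 3
  <chi_rho, chi_1> = (1/5)[1*(8)*conj(1) + 1*(3 + 2*exp(-4*I*pi/5) + exp(-2*I*pi/5) + 2*exp(2*I*pi/5))*conj(exp(2*I*pi/5)) + 1*(3 + exp(-4*I*pi/5) + 2*exp(4*I*pi/5) + 2*exp(2*I*pi/5))*conj(exp(4*I*pi/5)) + 1*(3 + 2*exp(-2*I*pi/5) + 2*exp(-4*I*pi/5) + exp(4*I*pi/5))*conj(exp(-4*I*pi/5)) + 1*(3 + 2*exp(-2*I*pi/5) + exp(2*I*pi/5) + 2*exp(4*I*pi/5))*conj(exp(-2*I*pi/5))]
      = (1/5)[(8) + (2 + 3*exp(-2*I*pi/5) + exp(-4*I*pi/5) + 2*exp(4*I*pi/5)) + (2 + 2*exp(-2*I*pi/5) + 3*exp(-4*I*pi/5) + exp(2*I*pi/5)) + (2 + exp(-2*I*pi/5) + 3*exp(4*I*pi/5) + 2*exp(2*I*pi/5)) + (2 + 2*exp(-4*I*pi/5) + exp(4*I*pi/5) + 3*exp(2*I*pi/5))] = 10/5 = 2
  <chi_rho, chi_2> = (1/5)[1*(8)*conj(1) + 1*(3 + 2*exp(-4*I*pi/5) + exp(-2*I*pi/5) + 2*exp(2*I*pi/5))*conj(exp(4*I*pi/5)) + 1*(3 + exp(-4*I*pi/5) + 2*exp(4*I*pi/5) + 2*exp(2*I*pi/5))*conj(exp(-2*I*pi/5)) + 1*(3 + 2*exp(-2*I*pi/5) + 2*exp(-4*I*pi/5) + exp(4*I*pi/5))*conj(exp(2*I*pi/5)) + 1*(3 + 2*exp(-2*I*pi/5) + exp(2*I*pi/5) + 2*exp(4*I*pi/5))*conj(exp(-4*I*pi/5))]
      = (1/5)[(8) + (2*exp(-2*I*pi/5) + 3*exp(-4*I*pi/5) + exp(4*I*pi/5) + 2*exp(2*I*pi/5)) + (2*exp(-4*I*pi/5) + exp(-2*I*pi/5) + 2*exp(4*I*pi/5) + 3*exp(2*I*pi/5)) + (3*exp(-2*I*pi/5) + 2*exp(-4*I*pi/5) + exp(2*I*pi/5) + 2*exp(4*I*pi/5)) + (2*exp(-2*I*pi/5) + exp(-4*I*pi/5) + 3*exp(4*I*pi/5) + 2*exp(2*I*pi/5))] = 0/5 = 0
  <chi_rho, chi_3> = (1/5)[1*(8)*conj(1) + 1*(3 + 2*exp(-4*I*pi/5) + exp(-2*I*pi/5) + 2*exp(2*I*pi/5))*conj(exp(-4*I*pi/5)) + 1*(3 + exp(-4*I*pi/5) + 2*exp(4*I*pi/5) + 2*exp(2*I*pi/5))*conj(exp(2*I*pi/5)) + 1*(3 + 2*exp(-2*I*pi/5) + 2*exp(-4*I*pi/5) + exp(4*I*pi/5))*conj(exp(-2*I*pi/5)) + 1*(3 + 2*exp(-2*I*pi/5) + exp(2*I*pi/5) + 2*exp(4*I*pi/5))*conj(exp(4*I*pi/5))]
      = (1/5)[(8) + (2 + 2*exp(-4*I*pi/5) + exp(2*I*pi/5) + 3*exp(4*I*pi/5)) + (2 + 3*exp(-2*I*pi/5) + exp(4*I*pi/5) + 2*exp(2*I*pi/5)) + (2 + 2*exp(-2*I*pi/5) + exp(-4*I*pi/5) + 3*exp(2*I*pi/5)) + (2 + 3*exp(-4*I*pi/5) + exp(-2*I*pi/5) + 2*exp(4*I*pi/5))] = 10/5 = 2
  <chi_rho, chi_4> = (1/5)[1*(8)*conj(1) + 1*(3 + 2*exp(-4*I*pi/5) + exp(-2*I*pi/5) + 2*exp(2*I*pi/5))*conj(exp(-2*I*pi/5)) + 1*(3 + exp(-4*I*pi/5) + 2*exp(4*I*pi/5) + 2*exp(2*I*pi/5))*conj(exp(-4*I*pi/5)) + 1*(3 + 2*exp(-2*I*pi/5) + 2*exp(-4*I*pi/5) + exp(4*I*pi/5))*conj(exp(4*I*pi/5)) + 1*(3 + 2*exp(-2*I*pi/5) + exp(2*I*pi/5) + 2*exp(4*I*pi/5))*conj(exp(2*I*pi/5))]
      = (1/5)[(8) + (1 + 2*exp(-2*I*pi/5) + 2*exp(4*I*pi/5) + 3*exp(2*I*pi/5)) + (1 + 2*exp(-2*I*pi/5) + 2*exp(-4*I*pi/5) + 3*exp(4*I*pi/5)) + (1 + 3*exp(-4*I*pi/5) + 2*exp(4*I*pi/5) + 2*exp(2*I*pi/5)) + (1 + 3*exp(-2*I*pi/5) + 2*exp(-4*I*pi/5) + 2*exp(2*I*pi/5))] = 5/5 = 1
(Exp terms are combined using exp(i*s)*conj(exp(i*t)) = exp(i*(s-t)), and sums of them are collapsed using the identity that for every m > 1 the m distinct m-th roots of unity sum to 0, e.g. 1 + exp(2*I*pi/3) + exp(-2*I*pi/3) = 0.)
Dimension check: dim(rho) = sum (mult * dim) = 3*1 + 2*1 + 0*1 + 2*1 + 1*1 = 8 = chi_rho(e) = 8.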